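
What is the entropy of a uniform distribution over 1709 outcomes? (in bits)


H = log2(n) = log2(1709) = 10.7389

10.7389 bits


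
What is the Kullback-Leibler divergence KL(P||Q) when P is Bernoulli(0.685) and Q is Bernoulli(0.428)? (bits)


KL = p*log2(p/q) + (1-p)*log2((1-p)/(1-q)) = 0.685*log2(0.685/0.428) + 0.315*log2(0.315/0.572) = 0.1937

0.1937 bits


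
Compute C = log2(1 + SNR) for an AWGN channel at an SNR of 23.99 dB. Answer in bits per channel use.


SNR_linear = 10^(23.99/10) = 250.6109; C = log2(1 + SNR_linear) = log2(1 + 250.6109) = 7.9751

7.9751 bits/channel use


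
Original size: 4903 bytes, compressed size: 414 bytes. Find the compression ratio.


Ratio = original / compressed = 4903 / 414 = 11.843

11.843


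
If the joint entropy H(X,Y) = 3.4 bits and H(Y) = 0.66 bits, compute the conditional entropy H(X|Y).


H(X|Y) = H(X,Y) - H(Y) = 3.4 - 0.66 = 2.74

2.74 bits


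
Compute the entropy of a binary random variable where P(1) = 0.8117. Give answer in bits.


H = -p*log2(p) - (1-p)*log2(1-p). -0.8117*log2(0.8117) = 0.244307; -0.1883*log2(0.1883) = 0.453595. H = 0.244307 + 0.453595 = 0.6979

0.6979 bits


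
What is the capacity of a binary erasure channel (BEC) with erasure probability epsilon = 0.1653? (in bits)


C = 1 - epsilon = 1 - 0.1653 = 0.8347

0.8347 bits


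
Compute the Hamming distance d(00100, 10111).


Count differing positions: ^ . . ^ ^ = 3 differences

3


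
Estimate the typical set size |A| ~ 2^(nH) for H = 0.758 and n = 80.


log2|A_typical| = nH = 80 * 0.758 = 60.64, so |A_typical| ~ 2^60.64 = 1.797e+18

1.797e+18


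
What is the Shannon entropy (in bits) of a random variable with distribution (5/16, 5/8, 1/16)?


H = -sum(p_i * log2(p_i)). Terms: -(5/16)*log2(5/16) = 0.524397; -(5/8)*log2(5/8) = 0.423795; -(1/16)*log2(1/16) = 0.250000. H = 0.524397 + 0.423795 + 0.250000 = 1.1982

1.1982 bits


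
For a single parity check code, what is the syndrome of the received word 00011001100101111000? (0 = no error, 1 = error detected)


Syndrome = XOR of all bits = 0 XOR 0 XOR 0 XOR 1 XOR 1 XOR 0 XOR 0 XOR 1 XOR 1 XOR 0 XOR 0 XOR 1 XOR 0 XOR 1 XOR 1 XOR 1 XOR 1 XOR 0 XOR 0 XOR 0 = 1

1


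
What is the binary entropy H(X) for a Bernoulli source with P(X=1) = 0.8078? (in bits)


H = -p*log2(p) - (1-p)*log2(1-p). -0.8078*log2(0.8078) = 0.248746; -0.1922*log2(0.1922) = 0.457305. H = 0.248746 + 0.457305 = 0.7061

0.7061 bits


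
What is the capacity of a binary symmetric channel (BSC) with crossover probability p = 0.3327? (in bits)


H(p) = -p*log2(p) - (1-p)*log2(1-p) = -0.3327*log2(0.3327) - 0.6673*log2(0.6673) = 0.528230 + 0.389431 = 0.9177. C = 1 - H(p) = 1 - 0.9177 = 0.0823

0.0823 bits


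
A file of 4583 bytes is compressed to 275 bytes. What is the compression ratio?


Ratio = original / compressed = 4583 / 275 = 16.6655

16.6655


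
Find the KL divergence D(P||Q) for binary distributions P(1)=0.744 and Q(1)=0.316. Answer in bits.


KL = p*log2(p/q) + (1-p)*log2((1-p)/(1-q)) = 0.744*log2(0.744/0.316) + 0.256*log2(0.256/0.684) = 0.5562

0.5562 bits


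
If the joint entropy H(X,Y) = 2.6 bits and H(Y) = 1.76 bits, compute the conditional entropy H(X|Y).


H(X|Y) = H(X,Y) - H(Y) = 2.6 - 1.76 = 0.84

0.84 bits


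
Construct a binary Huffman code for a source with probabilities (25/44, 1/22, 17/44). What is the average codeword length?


Huffman construction (repeatedly merge the two least-probable nodes; each merge adds 1 bit to every symbol beneath it): 1/22 + 17/44 = 19/44; 19/44 + 25/44 = 1. Resulting codeword lengths (in the order the probabilities were given): (1, 2, 2). L_avg = sum(p_i * l_i) = 25/44*1 + 1/22*2 + 17/44*2 = 63/44 = 1.4318

1.4318 bits


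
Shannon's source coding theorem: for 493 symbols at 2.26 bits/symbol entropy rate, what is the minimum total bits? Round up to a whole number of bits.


Minimum bits >= n * H = 493 * 2.26 = 1114.18, rounded up to a whole number of bits = 1115

1115 bits


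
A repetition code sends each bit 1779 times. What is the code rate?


Rate = k/n = 1/1779

1/1779


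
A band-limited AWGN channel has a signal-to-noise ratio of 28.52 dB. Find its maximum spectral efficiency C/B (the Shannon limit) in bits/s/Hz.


SNR_linear = 10^(28.52/10) = 711.2135; C/B = log2(1 + SNR_linear) = log2(1 + 711.2135) = 9.4762

9.4762 bits/s/Hz


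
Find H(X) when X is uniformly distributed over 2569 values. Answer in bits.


H = log2(n) = log2(2569) = 11.327

11.327 bits


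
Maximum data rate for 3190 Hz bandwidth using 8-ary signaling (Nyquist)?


Rate = 2 * B * log2(M) = 2 * 3190 * 3.0 = 19140.0

19140.0 bps


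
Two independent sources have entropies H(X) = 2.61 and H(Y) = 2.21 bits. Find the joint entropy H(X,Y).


For independent variables, H(X,Y) = H(X) + H(Y) = 2.61 + 2.21 = 4.82

4.82 bits


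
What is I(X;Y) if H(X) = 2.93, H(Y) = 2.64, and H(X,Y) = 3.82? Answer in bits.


I(X;Y) = H(X) + H(Y) - H(X,Y) = 2.93 + 2.64 - 3.82 = 1.75

1.75 bits


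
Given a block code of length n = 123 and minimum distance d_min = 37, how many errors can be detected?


Detection capability = d_min - 1 = 37 - 1 = 36

36 errors


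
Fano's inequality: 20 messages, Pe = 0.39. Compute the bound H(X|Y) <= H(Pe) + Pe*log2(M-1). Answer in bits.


H(Pe) = -Pe*log2(Pe) - (1-Pe)*log2(1-Pe) = -0.39*log2(0.39) - 0.61*log2(0.61) = 0.529797 + 0.435002 = 0.9648. Pe*log2(M-1) = 0.39*log2(19) = 1.656692. Bound = H(Pe) + Pe*log2(M-1) = 0.529797 + 0.435002 + 1.656692 = 2.6215

2.6215 bits


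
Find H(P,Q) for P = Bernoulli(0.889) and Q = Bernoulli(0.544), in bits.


H(P,Q) = -p*log2(q) - (1-p)*log2(1-q). -0.889*log2(0.544) = 0.780828; -0.111*log2(0.456) = 0.125751. H(P,Q) = 0.780828 + 0.125751 = 0.9066

0.9066 bits


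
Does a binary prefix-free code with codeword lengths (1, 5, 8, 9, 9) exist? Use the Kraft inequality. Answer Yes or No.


Kraft sum = sum(2^(-l_i)) = 0.5391, need <= 1. Result: satisfied (a binary prefix-free code with these lengths exists)

Yes


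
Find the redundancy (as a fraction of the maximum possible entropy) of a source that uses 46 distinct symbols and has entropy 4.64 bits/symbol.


H_max = log2(K) = log2(46) = 5.5236 bits/symbol. Redundancy = 1 - H/H_max = 1 - 4.64/5.5236 = 1 - 0.84 = 0.16

0.16


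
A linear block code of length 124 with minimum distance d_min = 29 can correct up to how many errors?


Correction capability = floor((d-1)/2) = floor((29-1)/2) = 14

14 errors


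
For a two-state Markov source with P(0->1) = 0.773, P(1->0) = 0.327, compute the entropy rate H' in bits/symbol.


Stationary distribution: pi_0 = p10/(p01+p10) = 0.2973, pi_1 = 0.7027. Entropy rate H' = pi_0*H(p01) + pi_1*H(p10) = 0.2973*0.7727 + 0.7027*0.9118 = 0.8705

0.8705 bits/symbol


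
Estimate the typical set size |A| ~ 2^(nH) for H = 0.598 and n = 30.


log2|A_typical| = nH = 30 * 0.598 = 17.94, so |A_typical| ~ 2^17.94 = 2.515e+05

2.515e+05


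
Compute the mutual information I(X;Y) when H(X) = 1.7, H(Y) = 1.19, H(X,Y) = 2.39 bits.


I(X;Y) = H(X) + H(Y) - H(X,Y) = 1.7 + 1.19 - 2.39 = 0.5

0.5 bits


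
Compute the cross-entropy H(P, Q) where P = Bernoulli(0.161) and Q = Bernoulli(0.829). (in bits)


H(P,Q) = -p*log2(q) - (1-p)*log2(1-q). -0.161*log2(0.829) = 0.043560; -0.839*log2(0.171) = 2.137715. H(P,Q) = 0.043560 + 2.137715 = 2.1813

2.1813 bits


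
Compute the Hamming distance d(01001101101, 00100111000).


Count differing positions: . ^ ^ . ^ . ^ . ^ . ^ = 6 differences

6


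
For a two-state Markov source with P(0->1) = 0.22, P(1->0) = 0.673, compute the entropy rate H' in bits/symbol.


Stationary distribution: pi_0 = p10/(p01+p10) = 0.7536, pi_1 = 0.2464. Entropy rate H' = pi_0*H(p01) + pi_1*H(p10) = 0.7536*0.7602 + 0.2464*0.9118 = 0.7975

0.7975 bits/symbol


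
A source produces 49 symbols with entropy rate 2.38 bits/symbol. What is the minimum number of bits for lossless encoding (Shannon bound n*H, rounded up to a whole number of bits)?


Minimum bits >= n * H = 49 * 2.38 = 116.62, rounded up to a whole number of bits = 117

117 bits


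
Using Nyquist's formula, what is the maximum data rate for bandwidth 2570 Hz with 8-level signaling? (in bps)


Rate = 2 * B * log2(M) = 2 * 2570 * 3.0 = 15420.0

15420.0 bps


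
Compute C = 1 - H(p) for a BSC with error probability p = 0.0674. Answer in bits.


H(p) = -p*log2(p) - (1-p)*log2(1-p) = -0.0674*log2(0.0674) - 0.9326*log2(0.9326) = 0.262261 + 0.093885 = 0.3561. C = 1 - H(p) = 1 - 0.3561 = 0.6439

0.6439 bits


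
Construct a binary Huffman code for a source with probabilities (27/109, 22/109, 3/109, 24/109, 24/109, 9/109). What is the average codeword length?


Huffman construction (repeatedly merge the two least-probable nodes; each merge adds 1 bit to every symbol beneath it): 3/109 + 9/109 = 12/109; 12/109 + 22/109 = 34/109; 24/109 + 24/109 = 48/109; 27/109 + 34/109 = 61/109; 48/109 + 61/109 = 1. Resulting codeword lengths (in the order the probabilities were given): (2, 3, 4, 2, 2, 4). L_avg = sum(p_i * l_i) = 27/109*2 + 22/109*3 + 3/109*4 + 24/109*2 + 24/109*2 + 9/109*4 = 264/109 = 2.422

2.422 bits


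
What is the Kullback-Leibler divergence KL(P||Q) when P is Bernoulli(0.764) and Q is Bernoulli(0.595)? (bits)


KL = p*log2(p/q) + (1-p)*log2((1-p)/(1-q)) = 0.764*log2(0.764/0.595) + 0.236*log2(0.236/0.405) = 0.0917

0.0917 bits


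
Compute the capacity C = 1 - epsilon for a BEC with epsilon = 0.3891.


C = 1 - epsilon = 1 - 0.3891 = 0.6109

0.6109 bits


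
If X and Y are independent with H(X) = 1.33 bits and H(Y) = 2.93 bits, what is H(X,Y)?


For independent variables, H(X,Y) = H(X) + H(Y) = 1.33 + 2.93 = 4.26

4.26 bits


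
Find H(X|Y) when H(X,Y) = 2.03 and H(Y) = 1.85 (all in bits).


H(X|Y) = H(X,Y) - H(Y) = 2.03 - 1.85 = 0.18

0.18 bits


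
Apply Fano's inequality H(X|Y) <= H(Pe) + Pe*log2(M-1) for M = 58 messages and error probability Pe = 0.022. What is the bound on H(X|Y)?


H(Pe) = -Pe*log2(Pe) - (1-Pe)*log2(1-Pe) = -0.022*log2(0.022) - 0.978*log2(0.978) = 0.121140 + 0.031388 = 0.1525. Pe*log2(M-1) = 0.022*log2(57) = 0.128324. Bound = H(Pe) + Pe*log2(M-1) = 0.121140 + 0.031388 + 0.128324 = 0.2809

0.2809 bits


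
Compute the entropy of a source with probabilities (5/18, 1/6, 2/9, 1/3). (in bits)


H = -sum(p_i * log2(p_i)). Terms: -(5/18)*log2(5/18) = 0.513332; -(1/6)*log2(1/6) = 0.430827; -(2/9)*log2(2/9) = 0.482206; -(1/3)*log2(1/3) = 0.528321. H = 0.513332 + 0.430827 + 0.482206 + 0.528321 = 1.9547

1.9547 bits


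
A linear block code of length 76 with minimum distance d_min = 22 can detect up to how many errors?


Detection capability = d_min - 1 = 22 - 1 = 21

21 errors


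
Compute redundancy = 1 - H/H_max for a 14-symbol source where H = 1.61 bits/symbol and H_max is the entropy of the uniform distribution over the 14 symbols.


H_max = log2(K) = log2(14) = 3.8074 bits/symbol. Redundancy = 1 - H/H_max = 1 - 1.61/3.8074 = 1 - 0.4229 = 0.5771

0.5771


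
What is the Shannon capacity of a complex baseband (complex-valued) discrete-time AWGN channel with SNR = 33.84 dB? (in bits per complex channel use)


SNR_linear = 10^(33.84/10) = 2421.029; C = log2(1 + SNR_linear) = log2(1 + 2421.029) = 11.242

11.242 bits/channel use


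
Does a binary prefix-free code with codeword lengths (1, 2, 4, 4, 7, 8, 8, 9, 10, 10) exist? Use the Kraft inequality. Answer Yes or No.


Kraft sum = sum(2^(-l_i)) = 0.8945, need <= 1. Result: satisfied (a binary prefix-free code with these lengths exists)

Yes


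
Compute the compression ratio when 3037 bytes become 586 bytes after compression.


Ratio = original / compressed = 3037 / 586 = 5.1826

5.1826


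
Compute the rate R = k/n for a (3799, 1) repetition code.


Rate = k/n = 1/3799

1/3799


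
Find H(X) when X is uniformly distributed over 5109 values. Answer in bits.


H = log2(n) = log2(5109) = 12.3188

12.3188 bits


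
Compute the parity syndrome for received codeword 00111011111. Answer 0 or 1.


Syndrome = XOR of all bits = 0 XOR 0 XOR 1 XOR 1 XOR 1 XOR 0 XOR 1 XOR 1 XOR 1 XOR 1 XOR 1 = 0

0


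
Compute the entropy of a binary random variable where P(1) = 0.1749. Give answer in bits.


H = -p*log2(p) - (1-p)*log2(1-p). -0.1749*log2(0.1749) = 0.439943; -0.8251*log2(0.8251) = 0.228849. H = 0.439943 + 0.228849 = 0.6688

0.6688 bits


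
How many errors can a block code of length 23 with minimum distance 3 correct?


Correction capability = floor((d-1)/2) = floor((3-1)/2) = 1

1 errors


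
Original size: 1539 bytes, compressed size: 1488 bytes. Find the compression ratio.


Ratio = original / compressed = 1539 / 1488 = 1.0343

1.0343


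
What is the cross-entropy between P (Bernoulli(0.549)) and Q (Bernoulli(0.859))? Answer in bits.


H(P,Q) = -p*log2(q) - (1-p)*log2(1-q). -0.549*log2(0.859) = 0.120379; -0.451*log2(0.141) = 1.274631. H(P,Q) = 0.120379 + 1.274631 = 1.395

1.395 bits


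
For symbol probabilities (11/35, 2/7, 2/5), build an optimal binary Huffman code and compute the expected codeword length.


Huffman construction (repeatedly merge the two least-probable nodes; each merge adds 1 bit to every symbol beneath it): 2/7 + 11/35 = 3/5; 2/5 + 3/5 = 1. Resulting codeword lengths (in the order the probabilities were given): (2, 2, 1). L_avg = sum(p_i * l_i) = 11/35*2 + 2/7*2 + 2/5*1 = 8/5 = 1.6

1.6 bits


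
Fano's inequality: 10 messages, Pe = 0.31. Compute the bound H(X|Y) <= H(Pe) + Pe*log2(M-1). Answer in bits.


H(Pe) = -Pe*log2(Pe) - (1-Pe)*log2(1-Pe) = -0.31*log2(0.31) - 0.69*log2(0.69) = 0.523795 + 0.369379 = 0.8932. Pe*log2(M-1) = 0.31*log2(9) = 0.982677. Bound = H(Pe) + Pe*log2(M-1) = 0.523795 + 0.369379 + 0.982677 = 1.8759

1.8759 bits


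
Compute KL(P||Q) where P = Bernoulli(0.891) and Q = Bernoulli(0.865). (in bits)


KL = p*log2(p/q) + (1-p)*log2((1-p)/(1-q)) = 0.891*log2(0.891/0.865) + 0.109*log2(0.109/0.135) = 0.0044

0.0044 bits


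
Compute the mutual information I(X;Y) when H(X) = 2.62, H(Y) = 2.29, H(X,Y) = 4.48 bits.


I(X;Y) = H(X) + H(Y) - H(X,Y) = 2.62 + 2.29 - 4.48 = 0.43

0.43 bits


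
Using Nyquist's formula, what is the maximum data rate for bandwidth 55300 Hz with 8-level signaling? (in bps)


Rate = 2 * B * log2(M) = 2 * 55300 * 3.0 = 331800.0

331800.0 bps


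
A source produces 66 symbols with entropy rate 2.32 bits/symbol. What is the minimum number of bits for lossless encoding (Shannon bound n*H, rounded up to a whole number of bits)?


Minimum bits >= n * H = 66 * 2.32 = 153.12, rounded up to a whole number of bits = 154

154 bits


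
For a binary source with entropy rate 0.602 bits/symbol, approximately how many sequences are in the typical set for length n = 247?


log2|A_typical| = nH = 247 * 0.602 = 148.694, so |A_typical| ~ 2^148.694 = 5.772e+44

5.772e+44


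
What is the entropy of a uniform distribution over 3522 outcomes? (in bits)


H = log2(n) = log2(3522) = 11.7822

11.7822 bits


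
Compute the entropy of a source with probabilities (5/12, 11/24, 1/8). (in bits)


H = -sum(p_i * log2(p_i)). Terms: -(5/12)*log2(5/12) = 0.526264; -(11/24)*log2(11/24) = 0.515868; -(1/8)*log2(1/8) = 0.375000. H = 0.526264 + 0.515868 + 0.375000 = 1.4171

1.4171 bits


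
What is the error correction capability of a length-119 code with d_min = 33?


Correction capability = floor((d-1)/2) = floor((33-1)/2) = 16

16 errors


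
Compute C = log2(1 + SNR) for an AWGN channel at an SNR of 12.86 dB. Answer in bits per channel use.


SNR_linear = 10^(12.86/10) = 19.3197; C = log2(1 + SNR_linear) = log2(1 + 19.3197) = 4.3448

4.3448 bits/channel use


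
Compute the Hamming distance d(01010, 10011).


Count differing positions: ^ ^ . . ^ = 3 differences

3


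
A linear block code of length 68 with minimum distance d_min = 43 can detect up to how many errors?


Detection capability = d_min - 1 = 43 - 1 = 42

42 errors


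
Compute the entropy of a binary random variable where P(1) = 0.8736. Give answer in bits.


H = -p*log2(p) - (1-p)*log2(1-p). -0.8736*log2(0.8736) = 0.170313; -0.1264*log2(0.1264) = 0.377169. H = 0.170313 + 0.377169 = 0.5475

0.5475 bits


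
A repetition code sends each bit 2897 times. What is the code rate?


Rate = k/n = 1/2897

1/2897


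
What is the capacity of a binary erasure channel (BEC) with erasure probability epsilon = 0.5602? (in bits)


C = 1 - epsilon = 1 - 0.5602 = 0.4398

0.4398 bits


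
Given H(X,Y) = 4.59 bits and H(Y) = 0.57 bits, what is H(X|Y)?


H(X|Y) = H(X,Y) - H(Y) = 4.59 - 0.57 = 4.02

4.02 bits


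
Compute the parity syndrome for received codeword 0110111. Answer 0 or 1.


Syndrome = XOR of all bits = 0 XOR 1 XOR 1 XOR 0 XOR 1 XOR 1 XOR 1 = 1

1


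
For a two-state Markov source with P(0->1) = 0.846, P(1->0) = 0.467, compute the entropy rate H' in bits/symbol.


Stationary distribution: pi_0 = p10/(p01+p10) = 0.3557, pi_1 = 0.6443. Entropy rate H' = pi_0*H(p01) + pi_1*H(p10) = 0.3557*0.6198 + 0.6443*0.9969 = 0.8627

0.8627 bits/symbol


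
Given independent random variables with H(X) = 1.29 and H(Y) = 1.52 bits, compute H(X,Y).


For independent variables, H(X,Y) = H(X) + H(Y) = 1.29 + 1.52 = 2.81

2.81 bits


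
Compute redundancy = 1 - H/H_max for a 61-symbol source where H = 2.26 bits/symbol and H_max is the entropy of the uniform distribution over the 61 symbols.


H_max = log2(K) = log2(61) = 5.9307 bits/symbol. Redundancy = 1 - H/H_max = 1 - 2.26/5.9307 = 1 - 0.3811 = 0.6189

0.6189


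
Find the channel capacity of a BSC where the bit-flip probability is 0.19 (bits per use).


H(p) = -p*log2(p) - (1-p)*log2(1-p) = -0.19*log2(0.19) - 0.81*log2(0.81) = 0.455226 + 0.246245 = 0.7015. C = 1 - H(p) = 1 - 0.7015 = 0.2985

0.2985 bits


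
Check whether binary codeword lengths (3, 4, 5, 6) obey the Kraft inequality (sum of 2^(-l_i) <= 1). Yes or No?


Kraft sum = sum(2^(-l_i)) = 0.2344, need <= 1. Result: satisfied (a binary prefix-free code with these lengths exists)

Yes


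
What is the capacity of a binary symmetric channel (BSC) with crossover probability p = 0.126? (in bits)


H(p) = -p*log2(p) - (1-p)*log2(1-p) = -0.126*log2(0.126) - 0.874*log2(0.874) = 0.376552 + 0.169814 = 0.5464. C = 1 - H(p) = 1 - 0.5464 = 0.4536

0.4536 bits


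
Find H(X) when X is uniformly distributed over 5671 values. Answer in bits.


H = log2(n) = log2(5671) = 12.4694

12.4694 bits


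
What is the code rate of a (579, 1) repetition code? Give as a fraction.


Rate = k/n = 1/579

1/579


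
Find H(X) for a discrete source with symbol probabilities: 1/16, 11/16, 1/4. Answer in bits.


H = -sum(p_i * log2(p_i)). Terms: -(1/16)*log2(1/16) = 0.250000; -(11/16)*log2(11/16) = 0.371641; -(1/4)*log2(1/4) = 0.500000. H = 0.250000 + 0.371641 + 0.500000 = 1.1216

1.1216 bits


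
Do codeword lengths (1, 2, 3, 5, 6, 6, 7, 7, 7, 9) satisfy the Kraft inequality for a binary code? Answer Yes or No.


Kraft sum = sum(2^(-l_i)) = 0.9629, need <= 1. Result: satisfied (a binary prefix-free code with these lengths exists)

Yes


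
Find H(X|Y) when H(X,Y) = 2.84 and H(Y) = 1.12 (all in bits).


H(X|Y) = H(X,Y) - H(Y) = 2.84 - 1.12 = 1.72

1.72 bits


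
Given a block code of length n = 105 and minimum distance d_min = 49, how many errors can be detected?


Detection capability = d_min - 1 = 49 - 1 = 48

48 errors


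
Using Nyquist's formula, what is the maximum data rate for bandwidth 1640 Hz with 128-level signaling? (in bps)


Rate = 2 * B * log2(M) = 2 * 1640 * 7.0 = 22960.0

22960.0 bps


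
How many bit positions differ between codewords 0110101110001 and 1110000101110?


Count differing positions: ^ . . . ^ . ^ . ^ ^ ^ ^ ^ = 8 differences

8


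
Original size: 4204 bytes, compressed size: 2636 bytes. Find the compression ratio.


Ratio = original / compressed = 4204 / 2636 = 1.5948

1.5948


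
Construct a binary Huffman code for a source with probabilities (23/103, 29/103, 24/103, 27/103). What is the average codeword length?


Huffman construction (repeatedly merge the two least-probable nodes; each merge adds 1 bit to every symbol beneath it): 23/103 + 24/103 = 47/103; 27/103 + 29/103 = 56/103; 47/103 + 56/103 = 1. Resulting codeword lengths (in the order the probabilities were given): (2, 2, 2, 2). L_avg = sum(p_i * l_i) = 23/103*2 + 29/103*2 + 24/103*2 + 27/103*2 = 2

2.0 bits


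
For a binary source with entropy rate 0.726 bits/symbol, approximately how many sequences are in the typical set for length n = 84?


log2|A_typical| = nH = 84 * 0.726 = 60.984, so |A_typical| ~ 2^60.984 = 2.280e+18

2.280e+18


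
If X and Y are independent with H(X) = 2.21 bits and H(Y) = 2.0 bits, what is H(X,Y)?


For independent variables, H(X,Y) = H(X) + H(Y) = 2.21 + 2.0 = 4.21

4.21 bits


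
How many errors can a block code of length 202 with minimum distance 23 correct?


Correction capability = floor((d-1)/2) = floor((23-1)/2) = 11

11 errors


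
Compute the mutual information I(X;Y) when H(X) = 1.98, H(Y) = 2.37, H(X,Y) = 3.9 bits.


I(X;Y) = H(X) + H(Y) - H(X,Y) = 1.98 + 2.37 - 3.9 = 0.45

0.45 bits


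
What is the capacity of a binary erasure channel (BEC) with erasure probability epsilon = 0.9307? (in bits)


C = 1 - epsilon = 1 - 0.9307 = 0.0693

0.0693 bits


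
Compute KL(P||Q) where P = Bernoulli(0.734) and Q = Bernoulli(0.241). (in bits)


KL = p*log2(p/q) + (1-p)*log2((1-p)/(1-q)) = 0.734*log2(0.734/0.241) + 0.266*log2(0.266/0.759) = 0.777

0.777 bits


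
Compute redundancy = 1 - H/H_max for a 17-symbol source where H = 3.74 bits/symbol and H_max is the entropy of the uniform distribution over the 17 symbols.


H_max = log2(K) = log2(17) = 4.0875 bits/symbol. Redundancy = 1 - H/H_max = 1 - 3.74/4.0875 = 1 - 0.915 = 0.085

0.085


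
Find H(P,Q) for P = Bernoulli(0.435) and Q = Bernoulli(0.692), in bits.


H(P,Q) = -p*log2(q) - (1-p)*log2(1-q). -0.435*log2(0.692) = 0.231053; -0.565*log2(0.308) = 0.959934. H(P,Q) = 0.231053 + 0.959934 = 1.191

1.191 bits


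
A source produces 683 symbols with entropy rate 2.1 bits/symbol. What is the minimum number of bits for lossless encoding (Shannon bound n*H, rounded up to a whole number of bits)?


Minimum bits >= n * H = 683 * 2.1 = 1434.3, rounded up to a whole number of bits = 1435

1435 bits


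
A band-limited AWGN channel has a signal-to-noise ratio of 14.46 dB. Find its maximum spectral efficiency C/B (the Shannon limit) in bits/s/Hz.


SNR_linear = 10^(14.46/10) = 27.9254; C/B = log2(1 + SNR_linear) = log2(1 + 27.9254) = 4.8543

4.8543 bits/s/Hz


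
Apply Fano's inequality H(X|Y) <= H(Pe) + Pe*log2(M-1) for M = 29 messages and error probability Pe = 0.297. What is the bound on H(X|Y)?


H(Pe) = -Pe*log2(Pe) - (1-Pe)*log2(1-Pe) = -0.297*log2(0.297) - 0.703*log2(0.703) = 0.520185 + 0.357408 = 0.8776. Pe*log2(M-1) = 0.297*log2(28) = 1.427784. Bound = H(Pe) + Pe*log2(M-1) = 0.520185 + 0.357408 + 1.427784 = 2.3054

2.3054 bits


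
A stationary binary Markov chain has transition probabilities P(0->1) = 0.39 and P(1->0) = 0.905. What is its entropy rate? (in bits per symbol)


Stationary distribution: pi_0 = p10/(p01+p10) = 0.6988, pi_1 = 0.3012. Entropy rate H' = pi_0*H(p01) + pi_1*H(p10) = 0.6988*0.9648 + 0.3012*0.4529 = 0.8106

0.8106 bits/symbol


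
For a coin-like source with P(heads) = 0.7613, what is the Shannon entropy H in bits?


H = -p*log2(p) - (1-p)*log2(1-p). -0.7613*log2(0.7613) = 0.299543; -0.2387*log2(0.2387) = 0.493328. H = 0.299543 + 0.493328 = 0.7929

0.7929 bits


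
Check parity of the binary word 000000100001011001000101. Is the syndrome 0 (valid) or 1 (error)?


Syndrome = XOR of all bits = 0 XOR 0 XOR 0 XOR 0 XOR 0 XOR 0 XOR 1 XOR 0 XOR 0 XOR 0 XOR 0 XOR 1 XOR 0 XOR 1 XOR 1 XOR 0 XOR 0 XOR 1 XOR 0 XOR 0 XOR 0 XOR 1 XOR 0 XOR 1 = 1

1


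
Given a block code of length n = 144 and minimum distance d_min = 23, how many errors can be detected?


Detection capability = d_min - 1 = 23 - 1 = 22

22 errors


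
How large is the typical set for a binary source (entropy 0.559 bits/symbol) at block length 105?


log2|A_typical| = nH = 105 * 0.559 = 58.695, so |A_typical| ~ 2^58.695 = 4.666e+17

4.666e+17


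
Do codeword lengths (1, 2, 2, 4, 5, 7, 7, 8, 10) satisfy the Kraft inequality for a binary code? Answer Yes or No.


Kraft sum = sum(2^(-l_i)) = 1.1143, need <= 1. Result: violated (a binary prefix-free code with these lengths cannot exist)

No


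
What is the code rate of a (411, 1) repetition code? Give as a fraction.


Rate = k/n = 1/411

1/411


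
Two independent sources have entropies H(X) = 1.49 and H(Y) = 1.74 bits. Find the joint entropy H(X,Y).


For independent variables, H(X,Y) = H(X) + H(Y) = 1.49 + 1.74 = 3.23

3.23 bits


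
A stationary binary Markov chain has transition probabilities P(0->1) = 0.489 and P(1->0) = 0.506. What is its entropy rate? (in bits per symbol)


Stationary distribution: pi_0 = p10/(p01+p10) = 0.5085, pi_1 = 0.4915. Entropy rate H' = pi_0*H(p01) + pi_1*H(p10) = 0.5085*0.9997 + 0.4915*0.9999 = 0.9998

0.9998 bits/symbol


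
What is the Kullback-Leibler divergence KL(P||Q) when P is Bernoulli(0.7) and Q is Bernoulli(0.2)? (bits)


KL = p*log2(p/q) + (1-p)*log2((1-p)/(1-q)) = 0.7*log2(0.7/0.2) + 0.3*log2(0.3/0.8) = 0.8406

0.8406 bits


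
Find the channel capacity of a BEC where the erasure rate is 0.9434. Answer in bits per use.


C = 1 - epsilon = 1 - 0.9434 = 0.0566

0.0566 bits


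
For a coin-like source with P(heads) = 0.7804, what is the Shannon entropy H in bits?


H = -p*log2(p) - (1-p)*log2(1-p). -0.7804*log2(0.7804) = 0.279160; -0.2196*log2(0.2196) = 0.480276. H = 0.279160 + 0.480276 = 0.7594

0.7594 bits


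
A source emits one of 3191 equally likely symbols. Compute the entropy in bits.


H = log2(n) = log2(3191) = 11.6398

11.6398 bits


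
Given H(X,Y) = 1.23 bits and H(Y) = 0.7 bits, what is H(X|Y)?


H(X|Y) = H(X,Y) - H(Y) = 1.23 - 0.7 = 0.53

0.53 bits


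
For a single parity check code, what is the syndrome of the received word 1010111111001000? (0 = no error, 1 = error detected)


Syndrome = XOR of all bits = 1 XOR 0 XOR 1 XOR 0 XOR 1 XOR 1 XOR 1 XOR 1 XOR 1 XOR 1 XOR 0 XOR 0 XOR 1 XOR 0 XOR 0 XOR 0 = 1

1


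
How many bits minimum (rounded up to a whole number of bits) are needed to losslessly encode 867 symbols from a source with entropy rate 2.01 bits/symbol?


Minimum bits >= n * H = 867 * 2.01 = 1742.67, rounded up to a whole number of bits = 1743

1743 bits


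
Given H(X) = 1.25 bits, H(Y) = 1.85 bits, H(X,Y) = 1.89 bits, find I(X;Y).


I(X;Y) = H(X) + H(Y) - H(X,Y) = 1.25 + 1.85 - 1.89 = 1.21

1.21 bits


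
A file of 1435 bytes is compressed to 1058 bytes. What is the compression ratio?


Ratio = original / compressed = 1435 / 1058 = 1.3563

1.3563


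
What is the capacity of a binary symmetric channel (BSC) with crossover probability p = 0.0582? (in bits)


H(p) = -p*log2(p) - (1-p)*log2(1-p) = -0.0582*log2(0.0582) - 0.9418*log2(0.9418) = 0.238785 + 0.081473 = 0.3203. C = 1 - H(p) = 1 - 0.3203 = 0.6797

0.6797 bits


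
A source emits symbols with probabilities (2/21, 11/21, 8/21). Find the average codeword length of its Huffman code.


Huffman construction (repeatedly merge the two least-probable nodes; each merge adds 1 bit to every symbol beneath it): 2/21 + 8/21 = 10/21; 10/21 + 11/21 = 1. Resulting codeword lengths (in the order the probabilities were given): (2, 1, 2). L_avg = sum(p_i * l_i) = 2/21*2 + 11/21*1 + 8/21*2 = 31/21 = 1.4762

1.4762 bits


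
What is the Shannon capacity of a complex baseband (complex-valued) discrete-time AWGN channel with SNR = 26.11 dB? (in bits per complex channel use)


SNR_linear = 10^(26.11/10) = 408.3194; C = log2(1 + SNR_linear) = log2(1 + 408.3194) = 8.6771

8.6771 bits/channel use


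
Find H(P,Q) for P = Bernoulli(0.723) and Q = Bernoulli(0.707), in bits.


H(P,Q) = -p*log2(q) - (1-p)*log2(1-q). -0.723*log2(0.707) = 0.361658; -0.277*log2(0.293) = 0.490575. H(P,Q) = 0.361658 + 0.490575 = 0.8522

0.8522 bits


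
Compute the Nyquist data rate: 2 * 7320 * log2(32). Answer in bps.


Rate = 2 * B * log2(M) = 2 * 7320 * 5.0 = 73200.0

73200.0 bps


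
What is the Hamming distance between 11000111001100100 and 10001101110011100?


Count differing positions: . ^ . . ^ . ^ . ^ ^ ^ ^ ^ ^ . . . = 9 differences

9


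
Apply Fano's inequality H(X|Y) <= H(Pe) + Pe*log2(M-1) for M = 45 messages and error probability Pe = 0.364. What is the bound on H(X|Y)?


H(Pe) = -Pe*log2(Pe) - (1-Pe)*log2(1-Pe) = -0.364*log2(0.364) - 0.636*log2(0.636) = 0.530708 + 0.415245 = 0.946. Pe*log2(M-1) = 0.364*log2(44) = 1.987233. Bound = H(Pe) + Pe*log2(M-1) = 0.530708 + 0.415245 + 1.987233 = 2.9332

2.9332 bits


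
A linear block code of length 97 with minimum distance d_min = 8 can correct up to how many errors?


Correction capability = floor((d-1)/2) = floor((8-1)/2) = 3

3 errors


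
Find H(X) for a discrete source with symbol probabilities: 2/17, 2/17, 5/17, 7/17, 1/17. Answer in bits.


H = -sum(p_i * log2(p_i)). Terms: -(2/17)*log2(2/17) = 0.363231; -(2/17)*log2(2/17) = 0.363231; -(5/17)*log2(5/17) = 0.519275; -(7/17)*log2(7/17) = 0.527103; -(1/17)*log2(1/17) = 0.240439. H = 0.363231 + 0.363231 + 0.519275 + 0.527103 + 0.240439 = 2.0133

2.0133 bits


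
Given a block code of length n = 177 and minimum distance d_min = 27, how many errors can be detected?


Detection capability = d_min - 1 = 27 - 1 = 26

26 errors


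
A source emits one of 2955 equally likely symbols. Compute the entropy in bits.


H = log2(n) = log2(2955) = 11.5289

11.5289 bits


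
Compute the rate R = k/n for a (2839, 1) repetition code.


Rate = k/n = 1/2839

1/2839


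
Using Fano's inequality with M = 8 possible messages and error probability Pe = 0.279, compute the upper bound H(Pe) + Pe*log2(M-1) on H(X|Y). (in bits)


H(Pe) = -Pe*log2(Pe) - (1-Pe)*log2(1-Pe) = -0.279*log2(0.279) - 0.721*log2(0.721) = 0.513824 + 0.340261 = 0.8541. Pe*log2(M-1) = 0.279*log2(7) = 0.783252. Bound = H(Pe) + Pe*log2(M-1) = 0.513824 + 0.340261 + 0.783252 = 1.6373

1.6373 bits


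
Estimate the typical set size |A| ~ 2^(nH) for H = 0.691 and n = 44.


log2|A_typical| = nH = 44 * 0.691 = 30.404, so |A_typical| ~ 2^30.404 = 1.421e+09

1.421e+09


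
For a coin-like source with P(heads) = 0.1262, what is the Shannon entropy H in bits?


H = -p*log2(p) - (1-p)*log2(1-p). -0.1262*log2(0.1262) = 0.376860; -0.8738*log2(0.8738) = 0.170063. H = 0.376860 + 0.170063 = 0.5469

0.5469 bits


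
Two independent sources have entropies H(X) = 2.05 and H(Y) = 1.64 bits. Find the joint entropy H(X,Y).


For independent variables, H(X,Y) = H(X) + H(Y) = 2.05 + 1.64 = 3.69

3.69 bits


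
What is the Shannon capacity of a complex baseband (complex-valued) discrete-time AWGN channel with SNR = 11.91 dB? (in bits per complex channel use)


SNR_linear = 10^(11.91/10) = 15.5239; C = log2(1 + SNR_linear) = log2(1 + 15.5239) = 4.0465

4.0465 bits/channel use


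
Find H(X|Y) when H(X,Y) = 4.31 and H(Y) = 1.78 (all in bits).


H(X|Y) = H(X,Y) - H(Y) = 4.31 - 1.78 = 2.53

2.53 bits


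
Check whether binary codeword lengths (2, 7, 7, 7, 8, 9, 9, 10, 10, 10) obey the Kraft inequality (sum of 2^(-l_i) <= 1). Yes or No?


Kraft sum = sum(2^(-l_i)) = 0.2842, need <= 1. Result: satisfied (a binary prefix-free code with these lengths exists)

Yes


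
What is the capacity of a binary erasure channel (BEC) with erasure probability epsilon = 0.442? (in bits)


C = 1 - epsilon = 1 - 0.442 = 0.558

0.558 bits


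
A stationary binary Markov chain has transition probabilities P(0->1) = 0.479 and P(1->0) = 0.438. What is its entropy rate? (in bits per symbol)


Stationary distribution: pi_0 = p10/(p01+p10) = 0.4776, pi_1 = 0.5224. Entropy rate H' = pi_0*H(p01) + pi_1*H(p10) = 0.4776*0.9987 + 0.5224*0.9889 = 0.9936

0.9936 bits/symbol


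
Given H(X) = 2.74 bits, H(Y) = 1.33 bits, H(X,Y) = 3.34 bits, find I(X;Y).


I(X;Y) = H(X) + H(Y) - H(X,Y) = 2.74 + 1.33 - 3.34 = 0.73

0.73 bits


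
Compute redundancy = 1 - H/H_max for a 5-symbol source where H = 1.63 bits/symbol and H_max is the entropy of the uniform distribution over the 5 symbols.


H_max = log2(K) = log2(5) = 2.3219 bits/symbol. Redundancy = 1 - H/H_max = 1 - 1.63/2.3219 = 1 - 0.702 = 0.298

0.298


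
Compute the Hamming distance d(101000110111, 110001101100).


Count differing positions: . ^ ^ . . ^ . ^ ^ . ^ ^ = 7 differences

7


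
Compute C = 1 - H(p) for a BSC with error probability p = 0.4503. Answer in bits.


H(p) = -p*log2(p) - (1-p)*log2(1-p) = -0.4503*log2(0.4503) - 0.5497*log2(0.5497) = 0.518314 + 0.474547 = 0.9929. C = 1 - H(p) = 1 - 0.9929 = 0.0071

0.0071 bits


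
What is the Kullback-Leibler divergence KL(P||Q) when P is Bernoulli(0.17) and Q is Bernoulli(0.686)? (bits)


KL = p*log2(p/q) + (1-p)*log2((1-p)/(1-q)) = 0.17*log2(0.17/0.686) + 0.83*log2(0.83/0.314) = 0.8218

0.8218 bits


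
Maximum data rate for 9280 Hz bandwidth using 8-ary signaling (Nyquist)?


Rate = 2 * B * log2(M) = 2 * 9280 * 3.0 = 55680.0

55680.0 bps


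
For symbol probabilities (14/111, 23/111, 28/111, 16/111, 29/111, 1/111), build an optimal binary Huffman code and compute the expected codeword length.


Huffman construction (repeatedly merge the two least-probable nodes; each merge adds 1 bit to every symbol beneath it): 1/111 + 14/111 = 5/37; 5/37 + 16/111 = 31/111; 23/111 + 28/111 = 17/37; 29/111 + 31/111 = 20/37; 17/37 + 20/37 = 1. Resulting codeword lengths (in the order the probabilities were given): (4, 2, 2, 3, 2, 4). L_avg = sum(p_i * l_i) = 14/111*4 + 23/111*2 + 28/111*2 + 16/111*3 + 29/111*2 + 1/111*4 = 268/111 = 2.4144

2.4144 bits


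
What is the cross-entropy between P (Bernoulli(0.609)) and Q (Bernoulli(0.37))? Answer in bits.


H(P,Q) = -p*log2(q) - (1-p)*log2(1-q). -0.609*log2(0.37) = 0.873551; -0.391*log2(0.63) = 0.260631. H(P,Q) = 0.873551 + 0.260631 = 1.1342

1.1342 bits


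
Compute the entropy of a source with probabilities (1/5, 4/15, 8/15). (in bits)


H = -sum(p_i * log2(p_i)). Terms: -(1/5)*log2(1/5) = 0.464386; -(4/15)*log2(4/15) = 0.508504; -(8/15)*log2(8/15) = 0.483675. H = 0.464386 + 0.508504 + 0.483675 = 1.4566

1.4566 bits


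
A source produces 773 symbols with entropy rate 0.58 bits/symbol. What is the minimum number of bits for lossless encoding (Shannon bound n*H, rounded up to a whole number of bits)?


Minimum bits >= n * H = 773 * 0.58 = 448.34, rounded up to a whole number of bits = 449

449 bits


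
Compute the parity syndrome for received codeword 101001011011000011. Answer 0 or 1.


Syndrome = XOR of all bits = 1 XOR 0 XOR 1 XOR 0 XOR 0 XOR 1 XOR 0 XOR 1 XOR 1 XOR 0 XOR 1 XOR 1 XOR 0 XOR 0 XOR 0 XOR 0 XOR 1 XOR 1 = 1

1


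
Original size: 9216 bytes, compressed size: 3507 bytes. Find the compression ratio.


Ratio = original / compressed = 9216 / 3507 = 2.6279

2.6279


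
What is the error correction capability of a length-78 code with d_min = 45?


Correction capability = floor((d-1)/2) = floor((45-1)/2) = 22

22 errors


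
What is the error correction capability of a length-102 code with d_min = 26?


Correction capability = floor((d-1)/2) = floor((26-1)/2) = 12

12 errors


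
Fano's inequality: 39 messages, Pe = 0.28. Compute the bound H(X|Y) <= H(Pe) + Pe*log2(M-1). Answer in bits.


H(Pe) = -Pe*log2(Pe) - (1-Pe)*log2(1-Pe) = -0.28*log2(0.28) - 0.72*log2(0.72) = 0.514220 + 0.341230 = 0.8555. Pe*log2(M-1) = 0.28*log2(38) = 1.469420. Bound = H(Pe) + Pe*log2(M-1) = 0.514220 + 0.341230 + 1.469420 = 2.3249

2.3249 bits


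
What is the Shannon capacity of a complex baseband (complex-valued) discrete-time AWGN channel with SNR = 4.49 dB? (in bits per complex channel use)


SNR_linear = 10^(4.49/10) = 2.8119; C = log2(1 + SNR_linear) = log2(1 + 2.8119) = 1.9305

1.9305 bits/channel use


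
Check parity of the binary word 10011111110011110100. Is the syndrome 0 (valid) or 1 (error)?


Syndrome = XOR of all bits = 1 XOR 0 XOR 0 XOR 1 XOR 1 XOR 1 XOR 1 XOR 1 XOR 1 XOR 1 XOR 0 XOR 0 XOR 1 XOR 1 XOR 1 XOR 1 XOR 0 XOR 1 XOR 0 XOR 0 = 1

1


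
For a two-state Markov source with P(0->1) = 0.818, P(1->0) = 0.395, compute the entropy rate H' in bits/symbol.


Stationary distribution: pi_0 = p10/(p01+p10) = 0.3256, pi_1 = 0.6744. Entropy rate H' = pi_0*H(p01) + pi_1*H(p10) = 0.3256*0.6844 + 0.6744*0.968 = 0.8756

0.8756 bits/symbol


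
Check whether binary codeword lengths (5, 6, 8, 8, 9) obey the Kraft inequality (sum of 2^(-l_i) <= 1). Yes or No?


Kraft sum = sum(2^(-l_i)) = 0.0566, need <= 1. Result: satisfied (a binary prefix-free code with these lengths exists)

Yes


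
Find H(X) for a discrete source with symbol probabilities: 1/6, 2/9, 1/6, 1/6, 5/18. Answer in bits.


H = -sum(p_i * log2(p_i)). Terms: -(1/6)*log2(1/6) = 0.430827; -(2/9)*log2(2/9) = 0.482206; -(1/6)*log2(1/6) = 0.430827; -(1/6)*log2(1/6) = 0.430827; -(5/18)*log2(5/18) = 0.513332. H = 0.430827 + 0.482206 + 0.430827 + 0.430827 + 0.513332 = 2.288

2.288 bits


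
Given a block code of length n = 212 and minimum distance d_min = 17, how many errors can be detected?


Detection capability = d_min - 1 = 17 - 1 = 16

16 errors


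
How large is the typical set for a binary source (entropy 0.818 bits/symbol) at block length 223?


log2|A_typical| = nH = 223 * 0.818 = 182.414, so |A_typical| ~ 2^182.414 = 8.167e+54

8.167e+54


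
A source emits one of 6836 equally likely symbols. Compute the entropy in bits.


H = log2(n) = log2(6836) = 12.7389

12.7389 bits


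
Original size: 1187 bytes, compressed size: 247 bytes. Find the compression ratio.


Ratio = original / compressed = 1187 / 247 = 4.8057

4.8057


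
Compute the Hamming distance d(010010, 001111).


Count differing positions: . ^ ^ ^ . ^ = 4 differences

4


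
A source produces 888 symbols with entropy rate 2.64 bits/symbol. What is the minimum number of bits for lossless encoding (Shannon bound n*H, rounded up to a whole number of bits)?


Minimum bits >= n * H = 888 * 2.64 = 2344.32, rounded up to a whole number of bits = 2345

2345 bits


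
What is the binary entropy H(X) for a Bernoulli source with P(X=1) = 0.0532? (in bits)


H = -p*log2(p) - (1-p)*log2(1-p). -0.0532*log2(0.0532) = 0.225165; -0.9468*log2(0.9468) = 0.074673. H = 0.225165 + 0.074673 = 0.2998

0.2998 bits


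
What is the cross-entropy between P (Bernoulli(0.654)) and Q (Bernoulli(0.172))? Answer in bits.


H(P,Q) = -p*log2(q) - (1-p)*log2(1-q). -0.654*log2(0.172) = 1.660846; -0.346*log2(0.828) = 0.094215. H(P,Q) = 1.660846 + 0.094215 = 1.7551

1.7551 bits


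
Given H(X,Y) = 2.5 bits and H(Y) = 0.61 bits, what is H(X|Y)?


H(X|Y) = H(X,Y) - H(Y) = 2.5 - 0.61 = 1.89

1.89 bits


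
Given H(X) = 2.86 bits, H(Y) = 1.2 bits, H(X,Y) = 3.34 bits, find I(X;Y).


I(X;Y) = H(X) + H(Y) - H(X,Y) = 2.86 + 1.2 - 3.34 = 0.72

0.72 bits


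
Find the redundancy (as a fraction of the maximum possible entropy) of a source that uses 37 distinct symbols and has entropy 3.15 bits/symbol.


H_max = log2(K) = log2(37) = 5.2095 bits/symbol. Redundancy = 1 - H/H_max = 1 - 3.15/5.2095 = 1 - 0.6047 = 0.3953

0.3953


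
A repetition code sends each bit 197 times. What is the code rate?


Rate = k/n = 1/197

1/197


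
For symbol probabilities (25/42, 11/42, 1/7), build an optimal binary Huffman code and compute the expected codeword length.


Huffman construction (repeatedly merge the two least-probable nodes; each merge adds 1 bit to every symbol beneath it): 1/7 + 11/42 = 17/42; 17/42 + 25/42 = 1. Resulting codeword lengths (in the order the probabilities were given): (1, 2, 2). L_avg = sum(p_i * l_i) = 25/42*1 + 11/42*2 + 1/7*2 = 59/42 = 1.4048

1.4048 bits
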